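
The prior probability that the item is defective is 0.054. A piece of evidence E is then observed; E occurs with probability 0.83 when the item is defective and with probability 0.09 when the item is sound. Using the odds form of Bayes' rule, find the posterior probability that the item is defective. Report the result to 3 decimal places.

Posterior probability ≈ 0.345

Prior odds = 0.054/(1−0.054) = 0.057082.
Likelihood ratio for E = 0.83/0.09 = 9.2222.
Posterior odds = prior odds × LR = 0.52643.
Posterior probability = odds/(1+odds) = 0.52643/1.5264 = 0.345.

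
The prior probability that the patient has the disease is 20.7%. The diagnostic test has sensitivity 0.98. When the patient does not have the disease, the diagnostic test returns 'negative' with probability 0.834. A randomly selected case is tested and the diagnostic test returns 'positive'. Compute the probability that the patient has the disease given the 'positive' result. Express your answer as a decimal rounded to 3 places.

P(H | E) ≈ 0.606

Let H be the event that the patient has the disease. P(H) = 0.207, so P(¬H) = 0.793. With E the 'positive' result, P(E|H) = 0.98 and P(E|¬H) = 0.166.
P(E) = 0.98·0.207 + 0.166·0.793 = 0.20286 + 0.13164 = 0.33450.
By Bayes' theorem, P(H|E) = 0.20286 / 0.33450 = 0.606.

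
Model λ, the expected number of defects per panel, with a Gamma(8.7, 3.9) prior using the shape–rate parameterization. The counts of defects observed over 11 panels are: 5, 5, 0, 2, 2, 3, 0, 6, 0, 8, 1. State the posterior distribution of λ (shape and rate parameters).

Total count ∑xᵢ = 32 over n = 11 panels.
Gamma is conjugate to the Poisson likelihood: posterior is Gamma(shape = 8.7+32 = 40.7, rate = 3.9+11 = 14.9).

Posterior: Gamma(shape=40.7, rate=14.9)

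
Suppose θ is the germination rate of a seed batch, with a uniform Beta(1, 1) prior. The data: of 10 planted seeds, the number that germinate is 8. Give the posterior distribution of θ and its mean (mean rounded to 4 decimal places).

The binomial likelihood is conjugate to the Beta prior: with 8 successes and 2 failures, the posterior is Beta(1+8, 1+2) = Beta(9, 3).
E[θ | data] = 9/(9+3) = 0.7500.

Posterior: Beta(9, 3); mean ≈ 0.7500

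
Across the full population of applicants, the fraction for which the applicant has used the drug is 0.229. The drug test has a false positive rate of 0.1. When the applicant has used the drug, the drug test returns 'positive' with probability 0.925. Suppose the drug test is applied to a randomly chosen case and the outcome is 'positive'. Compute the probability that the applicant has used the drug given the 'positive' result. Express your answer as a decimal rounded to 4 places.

Write H for 'the applicant has used the drug'. Prior odds H:¬H = 0.229/0.771 = 0.29702. For the 'positive' outcome, the likelihood ratio is 0.925/0.1 = 9.2500.
Posterior odds = 0.29702 × 9.2500 = 2.7474, so P(H|E) = 2.7474/(1+2.7474) = 0.7331.

P(H | E) ≈ 0.7331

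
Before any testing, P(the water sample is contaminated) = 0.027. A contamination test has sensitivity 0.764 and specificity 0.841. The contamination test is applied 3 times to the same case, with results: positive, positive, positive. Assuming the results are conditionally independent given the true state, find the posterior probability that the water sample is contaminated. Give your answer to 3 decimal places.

With H the event that the water sample is contaminated, the joint likelihood of the observed sequence is P(data|H) = 0.764·0.764·0.764 = 0.44594 and P(data|¬H) = 0.159·0.159·0.159 = 0.0040197.
Bayes: P(H|data) = 0.027·0.44594 / (0.027·0.44594 + 0.973·0.0040197) = 0.012040/0.015952 = 0.7548.

Posterior P(H) ≈ 0.755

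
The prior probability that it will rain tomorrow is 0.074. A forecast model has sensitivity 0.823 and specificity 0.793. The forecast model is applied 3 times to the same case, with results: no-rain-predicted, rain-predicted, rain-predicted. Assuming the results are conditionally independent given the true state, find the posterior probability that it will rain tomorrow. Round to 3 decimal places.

Posterior P(H) ≈ 0.220

Let H be the event that it will rain tomorrow; start with P(H) = 0.074. P('rain-predicted'|H) = 0.823, P('rain-predicted'|¬H) = 0.207.
Update on result 1 ('no-rain-predicted'): P(H) ← 0.177·0.0740 / (0.177·0.0740 + 0.793·0.9260) = 0.013098/0.74742 = 0.0175.
Update on result 2 ('rain-predicted'): P(H) ← 0.823·0.0175 / (0.823·0.0175 + 0.207·0.9825) = 0.014423/0.21780 = 0.0662.
Update on result 3 ('rain-predicted'): P(H) ← 0.823·0.0662 / (0.823·0.0662 + 0.207·0.9338) = 0.054500/0.24779 = 0.2199.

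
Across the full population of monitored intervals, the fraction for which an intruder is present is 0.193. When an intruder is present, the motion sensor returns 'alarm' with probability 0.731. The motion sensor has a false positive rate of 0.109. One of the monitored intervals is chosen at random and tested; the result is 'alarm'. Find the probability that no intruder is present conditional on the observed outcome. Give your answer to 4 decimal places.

P(¬H | E) ≈ 0.3840

Write H for 'an intruder is present'. Prior odds H:¬H = 0.193/0.807 = 0.23916. For the 'alarm' outcome, the likelihood ratio is 0.731/0.109 = 6.7064.
Posterior odds = 0.23916 × 6.7064 = 1.6039, so P(H|E) = 1.6039/(1+1.6039) = 0.6160. Then P(¬H|E) = 1 − 0.6160 = 0.3840.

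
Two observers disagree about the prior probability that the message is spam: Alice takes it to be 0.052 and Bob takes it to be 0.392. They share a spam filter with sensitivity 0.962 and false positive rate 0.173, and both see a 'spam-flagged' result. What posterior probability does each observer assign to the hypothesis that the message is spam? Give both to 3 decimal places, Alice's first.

Alice: 0.234; Bob: 0.782

The likelihood ratio for a 'spam-flagged' result is 0.962/0.173 = 5.5607.
Alice: prior odds 0.052/0.948 = 0.054852; posterior odds 0.30502; posterior probability 0.234.
Bob: prior odds 0.392/0.608 = 0.64474; posterior odds 3.5852; posterior probability 0.782.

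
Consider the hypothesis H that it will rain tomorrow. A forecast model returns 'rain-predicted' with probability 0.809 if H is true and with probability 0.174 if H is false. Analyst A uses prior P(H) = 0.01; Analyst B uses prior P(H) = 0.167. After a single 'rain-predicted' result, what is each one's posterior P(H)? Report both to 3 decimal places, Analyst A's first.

P('+'|H) = 0.809, P('+'|¬H) = 0.174.
Analyst A: numerator 0.809·0.01 = 0.0080900; evidence = 0.0080900+0.174·0.99 = 0.18035; posterior = 0.045.
Analyst B: numerator 0.809·0.167 = 0.13510; evidence = 0.13510+0.174·0.833 = 0.28004; posterior = 0.482.

Analyst A: 0.045; Analyst B: 0.482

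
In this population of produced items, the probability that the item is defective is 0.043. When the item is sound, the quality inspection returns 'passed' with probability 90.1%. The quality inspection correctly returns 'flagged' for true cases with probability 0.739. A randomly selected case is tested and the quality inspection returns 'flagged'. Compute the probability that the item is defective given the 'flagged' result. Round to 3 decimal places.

P(H | E) ≈ 0.251

Write H for 'the item is defective'. Prior odds H:¬H = 0.043/0.957 = 0.044932. For the 'flagged' outcome, the likelihood ratio is 0.739/0.099 = 7.4646.
Posterior odds = 0.044932 × 7.4646 = 0.33540, so P(H|E) = 0.33540/(1+0.33540) = 0.251.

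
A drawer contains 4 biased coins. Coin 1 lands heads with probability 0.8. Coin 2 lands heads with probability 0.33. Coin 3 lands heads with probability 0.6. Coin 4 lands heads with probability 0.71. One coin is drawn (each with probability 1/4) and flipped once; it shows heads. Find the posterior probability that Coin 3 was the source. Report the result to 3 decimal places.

Posterior probability ≈ 0.246

P(heads|C1) = 0.8; P(heads|C2) = 0.33; P(heads|C3) = 0.6; P(heads|C4) = 0.71.
Prior × likelihood for each source: 0.25·0.8=0.2000, 0.25·0.33=0.08250, 0.25·0.6=0.1500, 0.25·0.71=0.1775. Summing gives P(heads) = 0.61000.
P(Coin 3 | heads) = 0.1500 / 0.61000 = 0.246.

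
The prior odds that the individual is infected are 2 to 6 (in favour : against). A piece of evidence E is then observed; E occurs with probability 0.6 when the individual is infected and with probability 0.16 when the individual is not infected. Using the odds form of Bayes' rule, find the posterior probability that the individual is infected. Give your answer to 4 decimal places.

Prior odds = 2/6 = 0.33333. In log-odds, ln(0.33333) = -1.0986.
Add log likelihood ratio: ln(3.7500) = 1.3218.
Posterior log-odds = 0.22314, so posterior odds = exp(0.22314) = 1.2500. Converting, P(H|E) = 1.2500/2.2500 = 0.5556.

Posterior probability ≈ 0.5556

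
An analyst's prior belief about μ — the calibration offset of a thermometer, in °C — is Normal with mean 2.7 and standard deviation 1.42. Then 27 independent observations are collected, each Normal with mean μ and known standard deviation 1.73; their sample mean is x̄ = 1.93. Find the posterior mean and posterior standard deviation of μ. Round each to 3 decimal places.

Posterior mean ≈ 1.970; posterior SD ≈ 0.324

Prior precision 1/τ₀² = 1/1.42² = 0.495933; data precision n/σ² = 27/1.73² = 9.02135.
Posterior precision = 0.495933 + 9.02135 = 9.51728, giving posterior SD = 1/√9.51728 = 0.324.
Posterior mean = (0.495933·2.7 + 9.02135·1.93) / 9.51728 = 1.970.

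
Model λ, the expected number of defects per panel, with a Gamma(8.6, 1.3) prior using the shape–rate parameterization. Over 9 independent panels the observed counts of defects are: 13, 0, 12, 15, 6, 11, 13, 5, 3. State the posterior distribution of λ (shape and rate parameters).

Posterior: Gamma(shape=86.6, rate=10.3)

Total count ∑xᵢ = 78 over n = 9 panels.
Gamma is conjugate to the Poisson likelihood: posterior is Gamma(shape = 8.6+78 = 86.6, rate = 1.3+9 = 10.3).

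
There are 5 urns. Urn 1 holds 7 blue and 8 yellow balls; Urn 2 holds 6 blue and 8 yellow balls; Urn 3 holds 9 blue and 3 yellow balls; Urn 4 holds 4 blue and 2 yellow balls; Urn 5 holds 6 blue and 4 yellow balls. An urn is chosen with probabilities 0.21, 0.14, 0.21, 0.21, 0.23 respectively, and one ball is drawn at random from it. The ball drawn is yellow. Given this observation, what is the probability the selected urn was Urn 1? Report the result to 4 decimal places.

P(yellow|Urn 1) = 0.5333; P(yellow|Urn 2) = 0.5714; P(yellow|Urn 3) = 0.25; P(yellow|Urn 4) = 0.3333; P(yellow|Urn 5) = 0.4.
Prior × likelihood for each source: 0.21·0.5333=0.1120, 0.14·0.5714=0.08000, 0.21·0.25=0.05250, 0.21·0.3333=0.07000, 0.23·0.4=0.09200. Summing gives P(yellow) = 0.40650.
P(Urn 1 | yellow) = 0.1120 / 0.40650 = 0.2755.

Posterior probability ≈ 0.2755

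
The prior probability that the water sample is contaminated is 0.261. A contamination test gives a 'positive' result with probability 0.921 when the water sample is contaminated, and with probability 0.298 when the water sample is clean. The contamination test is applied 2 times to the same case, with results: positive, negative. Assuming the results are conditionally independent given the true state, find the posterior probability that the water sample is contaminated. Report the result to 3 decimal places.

With H the event that the water sample is contaminated, the joint likelihood of the observed sequence is P(data|H) = 0.921·0.079 = 0.072759 and P(data|¬H) = 0.298·0.702 = 0.20920.
Bayes: P(H|data) = 0.261·0.072759 / (0.261·0.072759 + 0.739·0.20920) = 0.018990/0.17359 = 0.1094.

Posterior P(H) ≈ 0.109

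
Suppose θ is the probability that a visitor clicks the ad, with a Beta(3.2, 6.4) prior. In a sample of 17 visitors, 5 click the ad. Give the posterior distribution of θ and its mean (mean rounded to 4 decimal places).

Posterior: Beta(8.2, 18.4); mean ≈ 0.3083

The binomial likelihood is conjugate to the Beta prior: with 5 successes and 12 failures, the posterior is Beta(3.2+5, 6.4+12) = Beta(8.2, 18.4).
Posterior mean = α/(α+β) = 8.2/26.6 = 0.3083.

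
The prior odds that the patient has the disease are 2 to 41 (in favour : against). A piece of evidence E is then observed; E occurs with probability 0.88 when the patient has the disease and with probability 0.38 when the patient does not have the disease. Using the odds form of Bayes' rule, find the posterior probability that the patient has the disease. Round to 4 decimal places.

Prior odds = 2/41 = 0.048780. In log-odds, ln(0.048780) = -3.0204.
Add log likelihood ratio: ln(2.3158) = 0.83975.
Posterior log-odds = -2.1807, so posterior odds = exp(-2.1807) = 0.11297. Converting, P(H|E) = 0.11297/1.1130 = 0.1015.

Posterior probability ≈ 0.1015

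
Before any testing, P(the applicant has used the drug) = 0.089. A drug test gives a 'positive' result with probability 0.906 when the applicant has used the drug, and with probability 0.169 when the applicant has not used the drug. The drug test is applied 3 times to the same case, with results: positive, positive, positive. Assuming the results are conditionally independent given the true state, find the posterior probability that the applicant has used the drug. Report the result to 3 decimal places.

Let H be the event that the applicant has used the drug; start with P(H) = 0.089. P('positive'|H) = 0.906, P('positive'|¬H) = 0.169.
Update on result 1 ('positive'): P(H) ← 0.906·0.0890 / (0.906·0.0890 + 0.169·0.9110) = 0.080634/0.23459 = 0.3437.
Update on result 2 ('positive'): P(H) ← 0.906·0.3437 / (0.906·0.3437 + 0.169·0.6563) = 0.31141/0.42232 = 0.7374.
Update on result 3 ('positive'): P(H) ← 0.906·0.7374 / (0.906·0.7374 + 0.169·0.2626) = 0.66806/0.71245 = 0.9377.

Posterior P(H) ≈ 0.938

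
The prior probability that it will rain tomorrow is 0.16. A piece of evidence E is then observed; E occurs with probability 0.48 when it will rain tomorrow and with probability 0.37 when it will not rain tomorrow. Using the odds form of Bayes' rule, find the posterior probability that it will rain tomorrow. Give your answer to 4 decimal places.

Prior odds = 0.16/(1−0.16) = 0.19048.
Likelihood ratio for E = 0.48/0.37 = 1.2973.
Posterior odds = prior odds × LR = 0.24710.
Posterior probability = odds/(1+odds) = 0.24710/1.2471 = 0.1981.

Posterior probability ≈ 0.1981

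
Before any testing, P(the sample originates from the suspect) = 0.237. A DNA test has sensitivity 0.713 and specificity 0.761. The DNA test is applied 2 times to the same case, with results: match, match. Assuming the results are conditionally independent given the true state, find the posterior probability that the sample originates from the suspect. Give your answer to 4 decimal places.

With H the event that the sample originates from the suspect, the joint likelihood of the observed sequence is P(data|H) = 0.713·0.713 = 0.50837 and P(data|¬H) = 0.239·0.239 = 0.057121.
Bayes: P(H|data) = 0.237·0.50837 / (0.237·0.50837 + 0.763·0.057121) = 0.12048/0.16407 = 0.7344.

Posterior P(H) ≈ 0.7344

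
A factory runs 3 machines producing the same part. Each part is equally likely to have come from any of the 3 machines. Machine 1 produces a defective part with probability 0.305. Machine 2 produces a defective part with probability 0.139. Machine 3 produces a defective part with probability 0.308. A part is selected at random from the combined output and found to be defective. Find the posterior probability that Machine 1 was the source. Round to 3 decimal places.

Tabulate prior·likelihood by source: [1] prior 0.333333, lik 0.305, product 0.1017; [2] prior 0.333333, lik 0.139, product 0.04633; [3] prior 0.333333, lik 0.308, product 0.1027.
Normalizing constant = 0.25067; the posterior for Machine 1 is its product over the sum, 0.1017/0.25067 = 0.406.

Posterior probability ≈ 0.406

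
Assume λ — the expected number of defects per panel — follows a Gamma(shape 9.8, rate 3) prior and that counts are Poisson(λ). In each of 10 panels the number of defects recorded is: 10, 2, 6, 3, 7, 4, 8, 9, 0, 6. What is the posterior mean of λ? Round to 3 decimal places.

Posterior mean ≈ 4.985

Total count ∑xᵢ = 55 over n = 10 panels.
Gamma is conjugate to the Poisson likelihood: posterior is Gamma(shape = 9.8+55 = 64.8, rate = 3+10 = 13).
E[λ | data] = 64.8/13 = 4.985.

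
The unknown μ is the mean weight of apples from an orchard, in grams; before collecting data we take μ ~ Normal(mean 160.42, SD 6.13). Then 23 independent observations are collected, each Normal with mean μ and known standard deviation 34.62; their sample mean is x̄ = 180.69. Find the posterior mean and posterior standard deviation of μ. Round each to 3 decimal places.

Posterior mean ≈ 168.913; posterior SD ≈ 4.673

Prior precision 1/τ₀² = 1/6.13² = 0.0266121; data precision n/σ² = 23/34.62² = 0.0191899.
Posterior precision = 0.0266121 + 0.0191899 = 0.0458020, giving posterior SD = 1/√0.0458020 = 4.673.
Posterior mean = (0.0266121·160.42 + 0.0191899·180.69) / 0.0458020 = 168.913.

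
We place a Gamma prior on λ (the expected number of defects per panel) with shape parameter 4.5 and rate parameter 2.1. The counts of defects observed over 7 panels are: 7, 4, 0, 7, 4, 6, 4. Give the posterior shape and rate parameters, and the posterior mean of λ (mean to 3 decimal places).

Posterior: Gamma(shape=36.5, rate=9.1); mean ≈ 4.011

Total count ∑xᵢ = 32 over n = 7 panels.
Gamma is conjugate to the Poisson likelihood: posterior is Gamma(shape = 4.5+32 = 36.5, rate = 2.1+7 = 9.1).
E[λ | data] = 36.5/9.1 = 4.011.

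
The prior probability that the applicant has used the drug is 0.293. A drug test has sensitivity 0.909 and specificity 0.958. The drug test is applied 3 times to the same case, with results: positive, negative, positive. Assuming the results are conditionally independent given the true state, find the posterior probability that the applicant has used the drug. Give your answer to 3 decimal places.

Posterior P(H) ≈ 0.949

With H the event that the applicant has used the drug, the joint likelihood of the observed sequence is P(data|H) = 0.909·0.091·0.909 = 0.075192 and P(data|¬H) = 0.042·0.958·0.042 = 0.0016899.
Bayes: P(H|data) = 0.293·0.075192 / (0.293·0.075192 + 0.707·0.0016899) = 0.022031/0.023226 = 0.9486.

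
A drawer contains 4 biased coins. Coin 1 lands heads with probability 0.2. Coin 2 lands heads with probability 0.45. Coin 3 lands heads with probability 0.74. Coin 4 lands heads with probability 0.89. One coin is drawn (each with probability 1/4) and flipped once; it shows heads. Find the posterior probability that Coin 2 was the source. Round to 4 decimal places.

Posterior probability ≈ 0.1974

Tabulate prior·likelihood by source: [1] prior 0.25, lik 0.2, product 0.05000; [2] prior 0.25, lik 0.45, product 0.1125; [3] prior 0.25, lik 0.74, product 0.1850; [4] prior 0.25, lik 0.89, product 0.2225.
Normalizing constant = 0.57000; the posterior for Coin 2 is its product over the sum, 0.1125/0.57000 = 0.1974.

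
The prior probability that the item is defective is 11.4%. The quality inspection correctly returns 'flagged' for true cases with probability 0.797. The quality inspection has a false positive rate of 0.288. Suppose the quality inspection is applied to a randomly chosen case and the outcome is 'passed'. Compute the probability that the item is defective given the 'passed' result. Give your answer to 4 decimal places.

P(H | E) ≈ 0.0354

Write H for 'the item is defective'. Prior odds H:¬H = 0.114/0.886 = 0.12867. For the 'passed' outcome, the likelihood ratio is 0.203/0.712 = 0.28511.
Posterior odds = 0.12867 × 0.28511 = 0.036685, so P(H|E) = 0.036685/(1+0.036685) = 0.0354.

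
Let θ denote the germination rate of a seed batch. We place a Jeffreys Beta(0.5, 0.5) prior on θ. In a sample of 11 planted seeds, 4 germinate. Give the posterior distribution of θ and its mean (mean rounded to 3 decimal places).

Observing 4 successes and 7 failures updates Beta(0.5, 0.5) by adding the success and failure counts to the two shape parameters: α = 0.5+4 = 4.5, β = 0.5+7 = 7.5.
E[θ | data] = 4.5/(4.5+7.5) = 0.375.

Posterior: Beta(4.5, 7.5); mean ≈ 0.375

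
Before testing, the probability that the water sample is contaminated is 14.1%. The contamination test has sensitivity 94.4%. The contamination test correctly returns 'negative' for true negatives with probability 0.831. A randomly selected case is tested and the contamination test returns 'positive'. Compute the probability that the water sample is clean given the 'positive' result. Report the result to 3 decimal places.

P(¬H | E) ≈ 0.522

Write H for 'the water sample is contaminated'. Prior odds H:¬H = 0.141/0.859 = 0.16414. For the 'positive' outcome, the likelihood ratio is 0.944/0.169 = 5.5858.
Posterior odds = 0.16414 × 5.5858 = 0.91688, so P(H|E) = 0.91688/(1+0.91688) = 0.478. Then P(¬H|E) = 1 − 0.478 = 0.522.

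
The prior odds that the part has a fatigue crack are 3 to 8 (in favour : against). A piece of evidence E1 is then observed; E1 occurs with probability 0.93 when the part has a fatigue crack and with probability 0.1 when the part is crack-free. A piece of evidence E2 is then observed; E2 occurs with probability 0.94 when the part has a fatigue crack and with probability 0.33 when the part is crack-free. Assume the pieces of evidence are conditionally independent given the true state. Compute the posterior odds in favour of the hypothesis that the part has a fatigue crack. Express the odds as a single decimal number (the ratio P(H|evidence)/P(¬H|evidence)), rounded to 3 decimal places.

Prior odds = 3/8 = 0.37500. In log-odds, ln(0.37500) = -0.98083.
Add log likelihood ratios: ln(9.3000) + ln(2.8485) = 3.2768.
Posterior log-odds = 2.2960, so posterior odds = exp(2.2960) = 9.9341.

Posterior odds ≈ 9.934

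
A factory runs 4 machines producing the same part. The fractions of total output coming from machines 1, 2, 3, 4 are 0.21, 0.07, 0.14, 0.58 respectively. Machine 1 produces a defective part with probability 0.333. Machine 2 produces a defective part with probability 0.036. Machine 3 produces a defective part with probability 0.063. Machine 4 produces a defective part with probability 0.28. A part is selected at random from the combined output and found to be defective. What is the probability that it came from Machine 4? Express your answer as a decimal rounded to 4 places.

Posterior probability ≈ 0.6665

P(defective|M1) = 0.333; P(defective|M2) = 0.036; P(defective|M3) = 0.063; P(defective|M4) = 0.28.
Prior × likelihood for each source: 0.21·0.333=0.06993, 0.07·0.036=0.002520, 0.14·0.063=0.008820, 0.58·0.28=0.1624. Summing gives P(defective) = 0.24367.
P(Machine 4 | defective) = 0.1624 / 0.24367 = 0.6665.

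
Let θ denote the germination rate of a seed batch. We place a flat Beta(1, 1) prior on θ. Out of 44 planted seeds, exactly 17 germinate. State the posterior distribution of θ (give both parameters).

Observing 17 successes and 27 failures updates Beta(1, 1) by adding the success and failure counts to the two shape parameters: α = 1+17 = 18, β = 1+27 = 28.

Posterior: Beta(18, 28)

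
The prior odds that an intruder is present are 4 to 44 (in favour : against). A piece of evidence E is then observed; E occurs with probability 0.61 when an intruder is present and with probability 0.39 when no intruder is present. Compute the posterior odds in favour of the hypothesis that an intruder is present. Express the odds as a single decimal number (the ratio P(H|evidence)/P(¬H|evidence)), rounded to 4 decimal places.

Prior odds = 4/44 = 0.090909.
Likelihood ratio for E = 0.61/0.39 = 1.5641.
Posterior odds = prior odds × LR = 0.14219.

Posterior odds ≈ 0.1422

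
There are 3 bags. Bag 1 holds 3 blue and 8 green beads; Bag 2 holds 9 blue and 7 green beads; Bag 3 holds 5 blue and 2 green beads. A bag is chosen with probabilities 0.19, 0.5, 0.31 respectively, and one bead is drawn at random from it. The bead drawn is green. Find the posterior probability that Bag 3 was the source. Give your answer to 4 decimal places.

P(green|Bag 1) = 0.7273; P(green|Bag 2) = 0.4375; P(green|Bag 3) = 0.2857.
Prior × likelihood for each source: 0.19·0.7273=0.1382, 0.5·0.4375=0.2188, 0.31·0.2857=0.08857. Summing gives P(green) = 0.44550.
P(Bag 3 | green) = 0.08857 / 0.44550 = 0.1988.

Posterior probability ≈ 0.1988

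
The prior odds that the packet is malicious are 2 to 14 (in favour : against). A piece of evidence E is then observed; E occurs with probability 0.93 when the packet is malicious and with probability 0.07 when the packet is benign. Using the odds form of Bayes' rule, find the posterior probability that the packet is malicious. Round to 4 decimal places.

Posterior probability ≈ 0.6549

Prior odds = 2/14 = 0.14286. In log-odds, ln(0.14286) = -1.9459.
Add log likelihood ratio: ln(13.286) = 2.5867.
Posterior log-odds = 0.64078, so posterior odds = exp(0.64078) = 1.8980. Converting, P(H|E) = 1.8980/2.8980 = 0.6549.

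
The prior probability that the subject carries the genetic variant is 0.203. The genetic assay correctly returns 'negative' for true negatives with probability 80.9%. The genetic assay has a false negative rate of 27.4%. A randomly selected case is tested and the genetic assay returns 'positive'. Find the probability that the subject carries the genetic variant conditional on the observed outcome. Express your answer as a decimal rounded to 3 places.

Let H be the event that the subject carries the genetic variant. P(H) = 0.203, so P(¬H) = 0.797. With E the 'positive' result, P(E|H) = 0.726 and P(E|¬H) = 0.191.
P(E) = 0.726·0.203 + 0.191·0.797 = 0.14738 + 0.15223 = 0.29961.
By Bayes' theorem, P(H|E) = 0.14738 / 0.29961 = 0.492.

P(H | E) ≈ 0.492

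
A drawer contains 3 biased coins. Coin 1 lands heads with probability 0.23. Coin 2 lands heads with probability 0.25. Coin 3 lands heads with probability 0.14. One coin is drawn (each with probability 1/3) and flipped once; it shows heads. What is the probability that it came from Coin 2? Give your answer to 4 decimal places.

P(heads|C1) = 0.23; P(heads|C2) = 0.25; P(heads|C3) = 0.14.
Prior × likelihood for each source: 0.333333·0.23=0.07667, 0.333333·0.25=0.08333, 0.333333·0.14=0.04667. Summing gives P(heads) = 0.20667.
P(Coin 2 | heads) = 0.08333 / 0.20667 = 0.4032.

Posterior probability ≈ 0.4032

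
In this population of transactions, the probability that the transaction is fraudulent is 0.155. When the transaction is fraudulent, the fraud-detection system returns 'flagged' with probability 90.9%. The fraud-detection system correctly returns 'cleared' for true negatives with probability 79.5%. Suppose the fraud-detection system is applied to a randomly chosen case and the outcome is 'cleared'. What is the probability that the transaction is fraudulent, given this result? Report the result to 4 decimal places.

P(H | E) ≈ 0.0206

Let H be the event that the transaction is fraudulent. P(H) = 0.155, so P(¬H) = 0.845. With E the 'cleared' result, P(E|H) = 0.091 and P(E|¬H) = 0.795.
P(E) = 0.091·0.155 + 0.795·0.845 = 0.014105 + 0.67178 = 0.68588.
By Bayes' theorem, P(H|E) = 0.014105 / 0.68588 = 0.0206.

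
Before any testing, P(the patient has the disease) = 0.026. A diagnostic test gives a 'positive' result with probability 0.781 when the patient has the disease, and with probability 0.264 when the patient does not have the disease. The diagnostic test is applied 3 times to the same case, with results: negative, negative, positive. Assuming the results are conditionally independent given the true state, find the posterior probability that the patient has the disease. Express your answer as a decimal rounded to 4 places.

With H the event that the patient has the disease, the joint likelihood of the observed sequence is P(data|H) = 0.219·0.219·0.781 = 0.037458 and P(data|¬H) = 0.736·0.736·0.264 = 0.14301.
Bayes: P(H|data) = 0.026·0.037458 / (0.026·0.037458 + 0.974·0.14301) = 0.00097390/0.14026 = 0.0069.

Posterior P(H) ≈ 0.0069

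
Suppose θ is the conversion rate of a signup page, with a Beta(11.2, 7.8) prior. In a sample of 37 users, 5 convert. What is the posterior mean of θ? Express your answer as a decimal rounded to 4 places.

Posterior mean ≈ 0.2893

Observing 5 successes and 32 failures updates Beta(11.2, 7.8) by adding the success and failure counts to the two shape parameters: α = 11.2+5 = 16.2, β = 7.8+32 = 39.8.
Posterior mean = α/(α+β) = 16.2/56 = 0.2893.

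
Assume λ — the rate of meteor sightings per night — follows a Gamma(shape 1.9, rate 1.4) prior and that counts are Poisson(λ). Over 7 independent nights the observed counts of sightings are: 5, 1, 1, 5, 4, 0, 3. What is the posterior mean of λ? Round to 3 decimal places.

The Poisson likelihood adds the total count to the shape and the number of exposure periods to the rate. Here ∑xᵢ = 19 and n = 7, so shape 1.9→20.9 and rate 1.4→8.4.
E[λ | data] = 20.9/8.4 = 2.488.

Posterior mean ≈ 2.488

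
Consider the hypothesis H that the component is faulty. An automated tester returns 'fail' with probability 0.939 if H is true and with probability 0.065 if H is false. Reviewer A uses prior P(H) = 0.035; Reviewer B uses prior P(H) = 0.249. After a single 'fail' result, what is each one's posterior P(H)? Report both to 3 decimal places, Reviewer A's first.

P('+'|H) = 0.939, P('+'|¬H) = 0.065.
Reviewer A: numerator 0.939·0.035 = 0.032865; evidence = 0.032865+0.065·0.965 = 0.095590; posterior = 0.344.
Reviewer B: numerator 0.939·0.249 = 0.23381; evidence = 0.23381+0.065·0.751 = 0.28263; posterior = 0.827.

Reviewer A: 0.344; Reviewer B: 0.827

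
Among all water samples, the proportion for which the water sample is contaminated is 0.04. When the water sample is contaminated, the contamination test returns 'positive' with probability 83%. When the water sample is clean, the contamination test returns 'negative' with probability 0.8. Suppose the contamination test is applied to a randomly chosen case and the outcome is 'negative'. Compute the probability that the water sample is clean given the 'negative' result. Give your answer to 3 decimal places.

P(¬H | E) ≈ 0.991

Write H for 'the water sample is contaminated'. Prior odds H:¬H = 0.04/0.96 = 0.041667. For the 'negative' outcome, the likelihood ratio is 0.17/0.8 = 0.21250.
Posterior odds = 0.041667 × 0.21250 = 0.0088542, so P(H|E) = 0.0088542/(1+0.0088542) = 0.009. Then P(¬H|E) = 1 − 0.009 = 0.991.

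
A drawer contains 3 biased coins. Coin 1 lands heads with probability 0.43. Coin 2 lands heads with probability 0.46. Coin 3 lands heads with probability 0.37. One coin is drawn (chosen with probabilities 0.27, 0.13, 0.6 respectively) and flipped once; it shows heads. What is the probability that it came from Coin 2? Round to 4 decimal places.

Posterior probability ≈ 0.1503

Tabulate prior·likelihood by source: [1] prior 0.27, lik 0.43, product 0.1161; [2] prior 0.13, lik 0.46, product 0.05980; [3] prior 0.6, lik 0.37, product 0.2220.
Normalizing constant = 0.39790; the posterior for Coin 2 is its product over the sum, 0.05980/0.39790 = 0.1503.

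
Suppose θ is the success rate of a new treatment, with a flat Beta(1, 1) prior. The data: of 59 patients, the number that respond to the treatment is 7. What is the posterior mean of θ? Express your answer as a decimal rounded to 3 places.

The binomial likelihood is conjugate to the Beta prior: with 7 successes and 52 failures, the posterior is Beta(1+7, 1+52) = Beta(8, 53).
Posterior mean = α/(α+β) = 8/61 = 0.131.

Posterior mean ≈ 0.131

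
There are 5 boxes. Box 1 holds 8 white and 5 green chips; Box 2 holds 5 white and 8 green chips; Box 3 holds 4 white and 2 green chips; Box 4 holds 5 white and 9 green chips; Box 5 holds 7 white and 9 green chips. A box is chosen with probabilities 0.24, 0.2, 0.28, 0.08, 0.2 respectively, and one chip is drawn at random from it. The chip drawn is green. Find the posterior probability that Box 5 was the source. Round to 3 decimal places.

P(green|Box 1) = 0.3846; P(green|Box 2) = 0.6154; P(green|Box 3) = 0.3333; P(green|Box 4) = 0.6429; P(green|Box 5) = 0.5625.
Prior × likelihood for each source: 0.24·0.3846=0.09231, 0.2·0.6154=0.1231, 0.28·0.3333=0.09333, 0.08·0.6429=0.05143, 0.2·0.5625=0.1125. Summing gives P(green) = 0.47265.
P(Box 5 | green) = 0.1125 / 0.47265 = 0.238.

Posterior probability ≈ 0.238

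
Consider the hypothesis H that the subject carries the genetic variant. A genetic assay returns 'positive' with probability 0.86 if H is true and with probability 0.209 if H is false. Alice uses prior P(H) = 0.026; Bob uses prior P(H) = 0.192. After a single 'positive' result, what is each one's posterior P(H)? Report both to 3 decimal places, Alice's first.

Alice: 0.099; Bob: 0.494

P('+'|H) = 0.86, P('+'|¬H) = 0.209.
Alice: numerator 0.86·0.026 = 0.022360; evidence = 0.022360+0.209·0.974 = 0.22593; posterior = 0.099.
Bob: numerator 0.86·0.192 = 0.16512; evidence = 0.16512+0.209·0.808 = 0.33399; posterior = 0.494.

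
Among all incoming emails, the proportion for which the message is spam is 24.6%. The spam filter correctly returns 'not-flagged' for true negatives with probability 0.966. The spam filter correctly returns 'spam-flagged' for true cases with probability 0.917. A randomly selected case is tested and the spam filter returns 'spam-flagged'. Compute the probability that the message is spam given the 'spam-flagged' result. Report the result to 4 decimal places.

Let H be the event that the message is spam. P(H) = 0.246, so P(¬H) = 0.754. With E the 'spam-flagged' result, P(E|H) = 0.917 and P(E|¬H) = 0.034.
P(E) = 0.917·0.246 + 0.034·0.754 = 0.22558 + 0.025636 = 0.25122.
By Bayes' theorem, P(H|E) = 0.22558 / 0.25122 = 0.8980.

P(H | E) ≈ 0.8980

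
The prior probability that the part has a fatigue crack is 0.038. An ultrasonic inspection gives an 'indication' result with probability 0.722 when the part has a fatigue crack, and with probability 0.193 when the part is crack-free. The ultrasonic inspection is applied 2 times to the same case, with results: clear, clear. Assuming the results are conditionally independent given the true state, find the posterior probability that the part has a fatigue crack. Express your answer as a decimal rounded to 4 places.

Let H be the event that the part has a fatigue crack; start with P(H) = 0.038. P('indication'|H) = 0.722, P('indication'|¬H) = 0.193.
Update on result 1 ('clear'): P(H) ← 0.278·0.0380 / (0.278·0.0380 + 0.807·0.9620) = 0.010564/0.78690 = 0.0134.
Update on result 2 ('clear'): P(H) ← 0.278·0.0134 / (0.278·0.0134 + 0.807·0.9866) = 0.0037321/0.79990 = 0.0047.

Posterior P(H) ≈ 0.0047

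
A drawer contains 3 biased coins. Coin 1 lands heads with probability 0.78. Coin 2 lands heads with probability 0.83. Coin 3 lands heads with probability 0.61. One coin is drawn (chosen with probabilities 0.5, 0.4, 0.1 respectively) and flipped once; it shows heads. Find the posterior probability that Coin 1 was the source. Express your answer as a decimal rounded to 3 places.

Tabulate prior·likelihood by source: [1] prior 0.5, lik 0.78, product 0.3900; [2] prior 0.4, lik 0.83, product 0.3320; [3] prior 0.1, lik 0.61, product 0.06100.
Normalizing constant = 0.78300; the posterior for Coin 1 is its product over the sum, 0.3900/0.78300 = 0.498.

Posterior probability ≈ 0.498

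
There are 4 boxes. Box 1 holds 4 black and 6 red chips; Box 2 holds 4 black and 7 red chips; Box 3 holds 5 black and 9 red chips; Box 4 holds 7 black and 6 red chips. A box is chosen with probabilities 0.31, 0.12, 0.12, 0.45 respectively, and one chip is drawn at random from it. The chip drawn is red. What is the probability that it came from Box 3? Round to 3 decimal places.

Posterior probability ≈ 0.141

P(red|Box 1) = 0.6; P(red|Box 2) = 0.6364; P(red|Box 3) = 0.6429; P(red|Box 4) = 0.4615.
Prior × likelihood for each source: 0.31·0.6=0.1860, 0.12·0.6364=0.07636, 0.12·0.6429=0.07714, 0.45·0.4615=0.2077. Summing gives P(red) = 0.54720.
P(Box 3 | red) = 0.07714 / 0.54720 = 0.141.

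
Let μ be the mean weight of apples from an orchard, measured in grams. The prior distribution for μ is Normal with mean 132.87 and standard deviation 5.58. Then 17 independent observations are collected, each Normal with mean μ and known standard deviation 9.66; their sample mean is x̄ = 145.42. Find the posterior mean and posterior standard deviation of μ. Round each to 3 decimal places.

Posterior mean ≈ 143.539; posterior SD ≈ 2.160

Prior precision 1/τ₀² = 1/5.58² = 0.0321168; data precision n/σ² = 17/9.66² = 0.182177.
Posterior precision = 0.0321168 + 0.182177 = 0.214294, giving posterior SD = 1/√0.214294 = 2.160.
Posterior mean = (0.0321168·132.87 + 0.182177·145.42) / 0.214294 = 143.539.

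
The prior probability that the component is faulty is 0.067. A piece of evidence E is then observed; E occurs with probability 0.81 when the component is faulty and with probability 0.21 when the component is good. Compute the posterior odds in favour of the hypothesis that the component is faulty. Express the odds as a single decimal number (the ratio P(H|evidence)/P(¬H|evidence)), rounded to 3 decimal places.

Prior odds = 0.067/(1−0.067) = 0.071811.
Likelihood ratio for E = 0.81/0.21 = 3.8571.
Posterior odds = prior odds × LR = 0.27699.

Posterior odds ≈ 0.277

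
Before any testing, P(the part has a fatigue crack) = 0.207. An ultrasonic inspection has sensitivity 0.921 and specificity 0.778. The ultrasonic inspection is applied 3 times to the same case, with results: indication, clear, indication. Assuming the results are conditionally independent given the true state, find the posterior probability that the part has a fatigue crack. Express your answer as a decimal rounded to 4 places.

With H the event that the part has a fatigue crack, the joint likelihood of the observed sequence is P(data|H) = 0.921·0.079·0.921 = 0.067011 and P(data|¬H) = 0.222·0.778·0.222 = 0.038343.
Bayes: P(H|data) = 0.207·0.067011 / (0.207·0.067011 + 0.793·0.038343) = 0.013871/0.044277 = 0.3133.

Posterior P(H) ≈ 0.3133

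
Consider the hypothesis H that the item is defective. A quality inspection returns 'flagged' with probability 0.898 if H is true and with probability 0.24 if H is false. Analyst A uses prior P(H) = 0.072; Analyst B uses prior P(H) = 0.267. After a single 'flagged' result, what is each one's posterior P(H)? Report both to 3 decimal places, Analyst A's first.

Analyst A: 0.225; Analyst B: 0.577

The likelihood ratio for a 'flagged' result is 0.898/0.24 = 3.7417.
Analyst A: prior odds 0.072/0.928 = 0.077586; posterior odds 0.29030; posterior probability 0.225.
Analyst B: prior odds 0.267/0.733 = 0.36426; posterior odds 1.3629; posterior probability 0.577.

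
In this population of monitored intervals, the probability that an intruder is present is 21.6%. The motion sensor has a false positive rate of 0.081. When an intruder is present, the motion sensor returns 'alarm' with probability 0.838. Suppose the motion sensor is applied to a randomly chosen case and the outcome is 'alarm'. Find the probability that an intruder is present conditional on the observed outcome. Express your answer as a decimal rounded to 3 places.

P(H | E) ≈ 0.740

Write H for 'an intruder is present'. Prior odds H:¬H = 0.216/0.784 = 0.27551. For the 'alarm' outcome, the likelihood ratio is 0.838/0.081 = 10.346.
Posterior odds = 0.27551 × 10.346 = 2.8503, so P(H|E) = 2.8503/(1+2.8503) = 0.740.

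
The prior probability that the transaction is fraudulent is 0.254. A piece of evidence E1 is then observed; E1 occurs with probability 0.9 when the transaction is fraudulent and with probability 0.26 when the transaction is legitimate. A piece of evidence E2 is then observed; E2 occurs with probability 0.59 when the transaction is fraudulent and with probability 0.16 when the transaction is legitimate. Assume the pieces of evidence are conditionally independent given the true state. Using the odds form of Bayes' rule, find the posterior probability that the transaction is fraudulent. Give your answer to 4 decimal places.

Prior odds = 0.254/(1−0.254) = 0.34048. In log-odds, ln(0.34048) = -1.0774.
Add log likelihood ratios: ln(3.4615) + ln(3.6875) = 2.5467.
Posterior log-odds = 1.4693, so posterior odds = exp(1.4693) = 4.3461. Converting, P(H|E) = 4.3461/5.3461 = 0.8129.

Posterior probability ≈ 0.8129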